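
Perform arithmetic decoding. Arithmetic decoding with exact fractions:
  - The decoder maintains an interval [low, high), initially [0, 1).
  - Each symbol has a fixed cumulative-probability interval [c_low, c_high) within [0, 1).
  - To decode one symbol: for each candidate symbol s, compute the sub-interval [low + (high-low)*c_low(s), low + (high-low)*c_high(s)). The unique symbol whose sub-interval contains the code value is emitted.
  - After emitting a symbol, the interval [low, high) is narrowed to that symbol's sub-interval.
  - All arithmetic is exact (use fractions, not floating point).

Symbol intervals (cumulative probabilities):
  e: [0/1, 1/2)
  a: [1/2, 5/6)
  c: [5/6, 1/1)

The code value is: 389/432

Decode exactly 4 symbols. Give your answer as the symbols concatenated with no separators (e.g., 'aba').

Answer: ceac

Derivation:
Step 1: interval [0/1, 1/1), width = 1/1 - 0/1 = 1/1
  'e': [0/1 + 1/1*0/1, 0/1 + 1/1*1/2) = [0/1, 1/2)
  'a': [0/1 + 1/1*1/2, 0/1 + 1/1*5/6) = [1/2, 5/6)
  'c': [0/1 + 1/1*5/6, 0/1 + 1/1*1/1) = [5/6, 1/1) <- contains code 389/432
  emit 'c', narrow to [5/6, 1/1)
Step 2: interval [5/6, 1/1), width = 1/1 - 5/6 = 1/6
  'e': [5/6 + 1/6*0/1, 5/6 + 1/6*1/2) = [5/6, 11/12) <- contains code 389/432
  'a': [5/6 + 1/6*1/2, 5/6 + 1/6*5/6) = [11/12, 35/36)
  'c': [5/6 + 1/6*5/6, 5/6 + 1/6*1/1) = [35/36, 1/1)
  emit 'e', narrow to [5/6, 11/12)
Step 3: interval [5/6, 11/12), width = 11/12 - 5/6 = 1/12
  'e': [5/6 + 1/12*0/1, 5/6 + 1/12*1/2) = [5/6, 7/8)
  'a': [5/6 + 1/12*1/2, 5/6 + 1/12*5/6) = [7/8, 65/72) <- contains code 389/432
  'c': [5/6 + 1/12*5/6, 5/6 + 1/12*1/1) = [65/72, 11/12)
  emit 'a', narrow to [7/8, 65/72)
Step 4: interval [7/8, 65/72), width = 65/72 - 7/8 = 1/36
  'e': [7/8 + 1/36*0/1, 7/8 + 1/36*1/2) = [7/8, 8/9)
  'a': [7/8 + 1/36*1/2, 7/8 + 1/36*5/6) = [8/9, 97/108)
  'c': [7/8 + 1/36*5/6, 7/8 + 1/36*1/1) = [97/108, 65/72) <- contains code 389/432
  emit 'c', narrow to [97/108, 65/72)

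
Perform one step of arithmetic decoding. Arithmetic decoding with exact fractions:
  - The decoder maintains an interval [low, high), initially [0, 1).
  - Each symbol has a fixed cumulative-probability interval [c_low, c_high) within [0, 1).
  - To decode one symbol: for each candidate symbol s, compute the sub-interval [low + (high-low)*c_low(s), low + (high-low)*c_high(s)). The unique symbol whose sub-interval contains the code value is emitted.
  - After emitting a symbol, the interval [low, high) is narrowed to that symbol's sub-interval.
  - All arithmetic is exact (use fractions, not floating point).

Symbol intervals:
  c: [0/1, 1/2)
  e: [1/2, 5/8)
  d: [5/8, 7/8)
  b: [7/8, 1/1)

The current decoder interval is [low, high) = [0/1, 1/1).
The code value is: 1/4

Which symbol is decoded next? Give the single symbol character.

Answer: c

Derivation:
Interval width = high − low = 1/1 − 0/1 = 1/1
Scaled code = (code − low) / width = (1/4 − 0/1) / 1/1 = 1/4
  c: [0/1, 1/2) ← scaled code falls here ✓
  e: [1/2, 5/8) 
  d: [5/8, 7/8) 
  b: [7/8, 1/1) 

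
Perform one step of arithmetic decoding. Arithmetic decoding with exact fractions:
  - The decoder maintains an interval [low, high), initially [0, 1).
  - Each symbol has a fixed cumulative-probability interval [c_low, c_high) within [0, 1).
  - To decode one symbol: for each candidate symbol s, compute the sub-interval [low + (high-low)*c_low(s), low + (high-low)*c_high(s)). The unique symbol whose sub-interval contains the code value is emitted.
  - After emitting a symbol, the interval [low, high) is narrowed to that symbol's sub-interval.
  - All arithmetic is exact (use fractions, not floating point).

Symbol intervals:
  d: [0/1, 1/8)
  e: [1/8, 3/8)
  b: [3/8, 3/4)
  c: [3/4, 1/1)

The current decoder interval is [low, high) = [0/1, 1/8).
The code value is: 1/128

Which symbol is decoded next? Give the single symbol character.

Interval width = high − low = 1/8 − 0/1 = 1/8
Scaled code = (code − low) / width = (1/128 − 0/1) / 1/8 = 1/16
  d: [0/1, 1/8) ← scaled code falls here ✓
  e: [1/8, 3/8) 
  b: [3/8, 3/4) 
  c: [3/4, 1/1) 

Answer: d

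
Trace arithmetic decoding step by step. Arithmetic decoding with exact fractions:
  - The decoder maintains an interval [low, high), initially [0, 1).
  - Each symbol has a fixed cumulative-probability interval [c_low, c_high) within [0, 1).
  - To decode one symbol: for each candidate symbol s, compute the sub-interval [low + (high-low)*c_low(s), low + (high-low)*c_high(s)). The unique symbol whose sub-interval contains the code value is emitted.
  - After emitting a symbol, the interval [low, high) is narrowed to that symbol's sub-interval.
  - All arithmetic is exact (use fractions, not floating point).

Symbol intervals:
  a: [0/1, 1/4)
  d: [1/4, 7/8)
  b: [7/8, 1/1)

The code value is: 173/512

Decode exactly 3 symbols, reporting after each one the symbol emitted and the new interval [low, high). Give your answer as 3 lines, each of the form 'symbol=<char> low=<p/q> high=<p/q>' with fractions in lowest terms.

Step 1: interval [0/1, 1/1), width = 1/1 - 0/1 = 1/1
  'a': [0/1 + 1/1*0/1, 0/1 + 1/1*1/4) = [0/1, 1/4)
  'd': [0/1 + 1/1*1/4, 0/1 + 1/1*7/8) = [1/4, 7/8) <- contains code 173/512
  'b': [0/1 + 1/1*7/8, 0/1 + 1/1*1/1) = [7/8, 1/1)
  emit 'd', narrow to [1/4, 7/8)
Step 2: interval [1/4, 7/8), width = 7/8 - 1/4 = 5/8
  'a': [1/4 + 5/8*0/1, 1/4 + 5/8*1/4) = [1/4, 13/32) <- contains code 173/512
  'd': [1/4 + 5/8*1/4, 1/4 + 5/8*7/8) = [13/32, 51/64)
  'b': [1/4 + 5/8*7/8, 1/4 + 5/8*1/1) = [51/64, 7/8)
  emit 'a', narrow to [1/4, 13/32)
Step 3: interval [1/4, 13/32), width = 13/32 - 1/4 = 5/32
  'a': [1/4 + 5/32*0/1, 1/4 + 5/32*1/4) = [1/4, 37/128)
  'd': [1/4 + 5/32*1/4, 1/4 + 5/32*7/8) = [37/128, 99/256) <- contains code 173/512
  'b': [1/4 + 5/32*7/8, 1/4 + 5/32*1/1) = [99/256, 13/32)
  emit 'd', narrow to [37/128, 99/256)

Answer: symbol=d low=1/4 high=7/8
symbol=a low=1/4 high=13/32
symbol=d low=37/128 high=99/256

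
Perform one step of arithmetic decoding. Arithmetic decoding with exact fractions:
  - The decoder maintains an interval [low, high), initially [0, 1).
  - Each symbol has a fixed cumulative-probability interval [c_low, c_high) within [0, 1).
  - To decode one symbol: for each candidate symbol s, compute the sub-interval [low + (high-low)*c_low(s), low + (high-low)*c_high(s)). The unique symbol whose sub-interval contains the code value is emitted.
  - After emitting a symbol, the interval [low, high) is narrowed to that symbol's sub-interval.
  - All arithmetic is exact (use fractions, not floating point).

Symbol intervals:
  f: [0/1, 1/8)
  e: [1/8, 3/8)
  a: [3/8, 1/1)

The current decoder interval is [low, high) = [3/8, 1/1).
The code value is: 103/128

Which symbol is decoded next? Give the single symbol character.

Interval width = high − low = 1/1 − 3/8 = 5/8
Scaled code = (code − low) / width = (103/128 − 3/8) / 5/8 = 11/16
  f: [0/1, 1/8) 
  e: [1/8, 3/8) 
  a: [3/8, 1/1) ← scaled code falls here ✓

Answer: a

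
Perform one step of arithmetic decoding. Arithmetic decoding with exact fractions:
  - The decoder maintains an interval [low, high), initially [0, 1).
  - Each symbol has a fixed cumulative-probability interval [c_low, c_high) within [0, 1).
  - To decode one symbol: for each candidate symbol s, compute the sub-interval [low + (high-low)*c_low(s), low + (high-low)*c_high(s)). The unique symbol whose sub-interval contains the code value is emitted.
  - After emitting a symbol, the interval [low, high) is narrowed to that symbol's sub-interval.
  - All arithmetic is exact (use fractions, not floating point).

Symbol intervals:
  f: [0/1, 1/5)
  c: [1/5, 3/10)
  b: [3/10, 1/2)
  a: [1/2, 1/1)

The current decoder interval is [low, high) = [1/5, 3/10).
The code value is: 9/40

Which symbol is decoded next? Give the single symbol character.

Answer: c

Derivation:
Interval width = high − low = 3/10 − 1/5 = 1/10
Scaled code = (code − low) / width = (9/40 − 1/5) / 1/10 = 1/4
  f: [0/1, 1/5) 
  c: [1/5, 3/10) ← scaled code falls here ✓
  b: [3/10, 1/2) 
  a: [1/2, 1/1) 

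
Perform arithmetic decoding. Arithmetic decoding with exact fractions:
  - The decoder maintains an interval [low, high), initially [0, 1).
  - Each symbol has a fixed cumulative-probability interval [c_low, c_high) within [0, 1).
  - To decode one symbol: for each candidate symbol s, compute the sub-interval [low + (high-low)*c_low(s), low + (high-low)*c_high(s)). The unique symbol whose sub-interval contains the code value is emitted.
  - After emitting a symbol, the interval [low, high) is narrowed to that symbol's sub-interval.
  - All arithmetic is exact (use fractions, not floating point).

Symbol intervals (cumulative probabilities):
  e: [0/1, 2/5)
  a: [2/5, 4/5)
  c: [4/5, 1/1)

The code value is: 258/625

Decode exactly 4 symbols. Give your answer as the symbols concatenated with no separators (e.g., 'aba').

Answer: aeee

Derivation:
Step 1: interval [0/1, 1/1), width = 1/1 - 0/1 = 1/1
  'e': [0/1 + 1/1*0/1, 0/1 + 1/1*2/5) = [0/1, 2/5)
  'a': [0/1 + 1/1*2/5, 0/1 + 1/1*4/5) = [2/5, 4/5) <- contains code 258/625
  'c': [0/1 + 1/1*4/5, 0/1 + 1/1*1/1) = [4/5, 1/1)
  emit 'a', narrow to [2/5, 4/5)
Step 2: interval [2/5, 4/5), width = 4/5 - 2/5 = 2/5
  'e': [2/5 + 2/5*0/1, 2/5 + 2/5*2/5) = [2/5, 14/25) <- contains code 258/625
  'a': [2/5 + 2/5*2/5, 2/5 + 2/5*4/5) = [14/25, 18/25)
  'c': [2/5 + 2/5*4/5, 2/5 + 2/5*1/1) = [18/25, 4/5)
  emit 'e', narrow to [2/5, 14/25)
Step 3: interval [2/5, 14/25), width = 14/25 - 2/5 = 4/25
  'e': [2/5 + 4/25*0/1, 2/5 + 4/25*2/5) = [2/5, 58/125) <- contains code 258/625
  'a': [2/5 + 4/25*2/5, 2/5 + 4/25*4/5) = [58/125, 66/125)
  'c': [2/5 + 4/25*4/5, 2/5 + 4/25*1/1) = [66/125, 14/25)
  emit 'e', narrow to [2/5, 58/125)
Step 4: interval [2/5, 58/125), width = 58/125 - 2/5 = 8/125
  'e': [2/5 + 8/125*0/1, 2/5 + 8/125*2/5) = [2/5, 266/625) <- contains code 258/625
  'a': [2/5 + 8/125*2/5, 2/5 + 8/125*4/5) = [266/625, 282/625)
  'c': [2/5 + 8/125*4/5, 2/5 + 8/125*1/1) = [282/625, 58/125)
  emit 'e', narrow to [2/5, 266/625)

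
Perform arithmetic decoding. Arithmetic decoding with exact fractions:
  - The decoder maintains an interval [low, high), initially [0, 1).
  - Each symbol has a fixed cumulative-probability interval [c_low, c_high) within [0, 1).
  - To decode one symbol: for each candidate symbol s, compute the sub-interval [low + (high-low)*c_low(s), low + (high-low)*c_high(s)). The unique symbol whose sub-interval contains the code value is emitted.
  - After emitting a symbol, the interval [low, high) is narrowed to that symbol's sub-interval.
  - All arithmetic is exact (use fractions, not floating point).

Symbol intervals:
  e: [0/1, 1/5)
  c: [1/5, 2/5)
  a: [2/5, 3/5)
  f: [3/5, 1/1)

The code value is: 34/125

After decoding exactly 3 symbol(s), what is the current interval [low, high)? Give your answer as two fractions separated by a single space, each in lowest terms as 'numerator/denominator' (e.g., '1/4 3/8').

Answer: 33/125 7/25

Derivation:
Step 1: interval [0/1, 1/1), width = 1/1 - 0/1 = 1/1
  'e': [0/1 + 1/1*0/1, 0/1 + 1/1*1/5) = [0/1, 1/5)
  'c': [0/1 + 1/1*1/5, 0/1 + 1/1*2/5) = [1/5, 2/5) <- contains code 34/125
  'a': [0/1 + 1/1*2/5, 0/1 + 1/1*3/5) = [2/5, 3/5)
  'f': [0/1 + 1/1*3/5, 0/1 + 1/1*1/1) = [3/5, 1/1)
  emit 'c', narrow to [1/5, 2/5)
Step 2: interval [1/5, 2/5), width = 2/5 - 1/5 = 1/5
  'e': [1/5 + 1/5*0/1, 1/5 + 1/5*1/5) = [1/5, 6/25)
  'c': [1/5 + 1/5*1/5, 1/5 + 1/5*2/5) = [6/25, 7/25) <- contains code 34/125
  'a': [1/5 + 1/5*2/5, 1/5 + 1/5*3/5) = [7/25, 8/25)
  'f': [1/5 + 1/5*3/5, 1/5 + 1/5*1/1) = [8/25, 2/5)
  emit 'c', narrow to [6/25, 7/25)
Step 3: interval [6/25, 7/25), width = 7/25 - 6/25 = 1/25
  'e': [6/25 + 1/25*0/1, 6/25 + 1/25*1/5) = [6/25, 31/125)
  'c': [6/25 + 1/25*1/5, 6/25 + 1/25*2/5) = [31/125, 32/125)
  'a': [6/25 + 1/25*2/5, 6/25 + 1/25*3/5) = [32/125, 33/125)
  'f': [6/25 + 1/25*3/5, 6/25 + 1/25*1/1) = [33/125, 7/25) <- contains code 34/125
  emit 'f', narrow to [33/125, 7/25)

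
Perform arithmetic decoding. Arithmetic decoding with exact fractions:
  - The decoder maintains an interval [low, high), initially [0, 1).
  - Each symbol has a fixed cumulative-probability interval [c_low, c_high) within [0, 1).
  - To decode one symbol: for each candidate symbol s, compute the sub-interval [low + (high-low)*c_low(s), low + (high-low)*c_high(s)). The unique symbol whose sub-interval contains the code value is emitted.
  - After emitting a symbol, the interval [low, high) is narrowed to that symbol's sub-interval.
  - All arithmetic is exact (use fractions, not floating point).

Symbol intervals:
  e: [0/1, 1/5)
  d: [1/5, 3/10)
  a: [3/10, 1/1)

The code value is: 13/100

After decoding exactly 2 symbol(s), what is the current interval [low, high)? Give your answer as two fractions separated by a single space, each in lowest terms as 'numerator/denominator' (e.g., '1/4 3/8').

Answer: 3/50 1/5

Derivation:
Step 1: interval [0/1, 1/1), width = 1/1 - 0/1 = 1/1
  'e': [0/1 + 1/1*0/1, 0/1 + 1/1*1/5) = [0/1, 1/5) <- contains code 13/100
  'd': [0/1 + 1/1*1/5, 0/1 + 1/1*3/10) = [1/5, 3/10)
  'a': [0/1 + 1/1*3/10, 0/1 + 1/1*1/1) = [3/10, 1/1)
  emit 'e', narrow to [0/1, 1/5)
Step 2: interval [0/1, 1/5), width = 1/5 - 0/1 = 1/5
  'e': [0/1 + 1/5*0/1, 0/1 + 1/5*1/5) = [0/1, 1/25)
  'd': [0/1 + 1/5*1/5, 0/1 + 1/5*3/10) = [1/25, 3/50)
  'a': [0/1 + 1/5*3/10, 0/1 + 1/5*1/1) = [3/50, 1/5) <- contains code 13/100
  emit 'a', narrow to [3/50, 1/5)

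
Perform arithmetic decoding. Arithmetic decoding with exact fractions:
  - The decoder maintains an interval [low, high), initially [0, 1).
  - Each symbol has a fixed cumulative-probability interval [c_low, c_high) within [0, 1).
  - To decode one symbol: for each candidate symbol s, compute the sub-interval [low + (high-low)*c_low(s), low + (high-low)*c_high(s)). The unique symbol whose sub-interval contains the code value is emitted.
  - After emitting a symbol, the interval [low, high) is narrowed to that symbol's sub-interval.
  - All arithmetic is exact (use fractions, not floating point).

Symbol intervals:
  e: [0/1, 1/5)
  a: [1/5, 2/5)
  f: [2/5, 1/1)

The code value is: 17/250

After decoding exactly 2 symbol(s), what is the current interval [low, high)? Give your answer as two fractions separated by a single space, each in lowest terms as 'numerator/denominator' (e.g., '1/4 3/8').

Step 1: interval [0/1, 1/1), width = 1/1 - 0/1 = 1/1
  'e': [0/1 + 1/1*0/1, 0/1 + 1/1*1/5) = [0/1, 1/5) <- contains code 17/250
  'a': [0/1 + 1/1*1/5, 0/1 + 1/1*2/5) = [1/5, 2/5)
  'f': [0/1 + 1/1*2/5, 0/1 + 1/1*1/1) = [2/5, 1/1)
  emit 'e', narrow to [0/1, 1/5)
Step 2: interval [0/1, 1/5), width = 1/5 - 0/1 = 1/5
  'e': [0/1 + 1/5*0/1, 0/1 + 1/5*1/5) = [0/1, 1/25)
  'a': [0/1 + 1/5*1/5, 0/1 + 1/5*2/5) = [1/25, 2/25) <- contains code 17/250
  'f': [0/1 + 1/5*2/5, 0/1 + 1/5*1/1) = [2/25, 1/5)
  emit 'a', narrow to [1/25, 2/25)

Answer: 1/25 2/25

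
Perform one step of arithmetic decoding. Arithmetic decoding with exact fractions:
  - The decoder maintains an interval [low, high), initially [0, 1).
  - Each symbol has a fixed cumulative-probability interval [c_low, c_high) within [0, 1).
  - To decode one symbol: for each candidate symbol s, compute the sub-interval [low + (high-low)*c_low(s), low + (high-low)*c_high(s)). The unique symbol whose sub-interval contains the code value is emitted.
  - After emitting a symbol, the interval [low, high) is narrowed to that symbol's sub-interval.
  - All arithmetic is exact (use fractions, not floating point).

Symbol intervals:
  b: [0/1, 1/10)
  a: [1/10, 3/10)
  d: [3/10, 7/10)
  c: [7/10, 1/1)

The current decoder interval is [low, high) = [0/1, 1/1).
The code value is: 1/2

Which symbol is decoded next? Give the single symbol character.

Answer: d

Derivation:
Interval width = high − low = 1/1 − 0/1 = 1/1
Scaled code = (code − low) / width = (1/2 − 0/1) / 1/1 = 1/2
  b: [0/1, 1/10) 
  a: [1/10, 3/10) 
  d: [3/10, 7/10) ← scaled code falls here ✓
  c: [7/10, 1/1) 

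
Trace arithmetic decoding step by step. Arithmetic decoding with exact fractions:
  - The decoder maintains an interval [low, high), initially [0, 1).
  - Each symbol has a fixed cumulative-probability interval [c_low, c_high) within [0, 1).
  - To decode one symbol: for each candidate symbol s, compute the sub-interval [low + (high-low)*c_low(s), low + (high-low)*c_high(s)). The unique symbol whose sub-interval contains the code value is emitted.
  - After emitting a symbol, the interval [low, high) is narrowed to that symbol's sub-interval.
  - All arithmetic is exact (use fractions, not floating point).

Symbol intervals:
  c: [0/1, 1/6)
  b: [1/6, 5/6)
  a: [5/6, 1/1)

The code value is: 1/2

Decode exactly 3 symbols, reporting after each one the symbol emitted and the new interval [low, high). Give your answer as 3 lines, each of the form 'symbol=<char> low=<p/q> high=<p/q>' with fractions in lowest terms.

Answer: symbol=b low=1/6 high=5/6
symbol=b low=5/18 high=13/18
symbol=b low=19/54 high=35/54

Derivation:
Step 1: interval [0/1, 1/1), width = 1/1 - 0/1 = 1/1
  'c': [0/1 + 1/1*0/1, 0/1 + 1/1*1/6) = [0/1, 1/6)
  'b': [0/1 + 1/1*1/6, 0/1 + 1/1*5/6) = [1/6, 5/6) <- contains code 1/2
  'a': [0/1 + 1/1*5/6, 0/1 + 1/1*1/1) = [5/6, 1/1)
  emit 'b', narrow to [1/6, 5/6)
Step 2: interval [1/6, 5/6), width = 5/6 - 1/6 = 2/3
  'c': [1/6 + 2/3*0/1, 1/6 + 2/3*1/6) = [1/6, 5/18)
  'b': [1/6 + 2/3*1/6, 1/6 + 2/3*5/6) = [5/18, 13/18) <- contains code 1/2
  'a': [1/6 + 2/3*5/6, 1/6 + 2/3*1/1) = [13/18, 5/6)
  emit 'b', narrow to [5/18, 13/18)
Step 3: interval [5/18, 13/18), width = 13/18 - 5/18 = 4/9
  'c': [5/18 + 4/9*0/1, 5/18 + 4/9*1/6) = [5/18, 19/54)
  'b': [5/18 + 4/9*1/6, 5/18 + 4/9*5/6) = [19/54, 35/54) <- contains code 1/2
  'a': [5/18 + 4/9*5/6, 5/18 + 4/9*1/1) = [35/54, 13/18)
  emit 'b', narrow to [19/54, 35/54)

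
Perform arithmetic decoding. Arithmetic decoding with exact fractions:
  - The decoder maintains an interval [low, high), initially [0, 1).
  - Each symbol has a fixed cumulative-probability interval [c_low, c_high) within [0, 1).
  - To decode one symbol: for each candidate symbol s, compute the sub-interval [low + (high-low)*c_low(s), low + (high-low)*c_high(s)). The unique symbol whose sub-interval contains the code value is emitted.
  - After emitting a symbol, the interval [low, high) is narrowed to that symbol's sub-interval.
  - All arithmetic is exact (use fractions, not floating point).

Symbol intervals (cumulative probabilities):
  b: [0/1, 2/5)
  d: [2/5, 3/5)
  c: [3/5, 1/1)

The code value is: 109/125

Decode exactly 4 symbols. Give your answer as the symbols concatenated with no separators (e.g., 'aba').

Answer: ccbd

Derivation:
Step 1: interval [0/1, 1/1), width = 1/1 - 0/1 = 1/1
  'b': [0/1 + 1/1*0/1, 0/1 + 1/1*2/5) = [0/1, 2/5)
  'd': [0/1 + 1/1*2/5, 0/1 + 1/1*3/5) = [2/5, 3/5)
  'c': [0/1 + 1/1*3/5, 0/1 + 1/1*1/1) = [3/5, 1/1) <- contains code 109/125
  emit 'c', narrow to [3/5, 1/1)
Step 2: interval [3/5, 1/1), width = 1/1 - 3/5 = 2/5
  'b': [3/5 + 2/5*0/1, 3/5 + 2/5*2/5) = [3/5, 19/25)
  'd': [3/5 + 2/5*2/5, 3/5 + 2/5*3/5) = [19/25, 21/25)
  'c': [3/5 + 2/5*3/5, 3/5 + 2/5*1/1) = [21/25, 1/1) <- contains code 109/125
  emit 'c', narrow to [21/25, 1/1)
Step 3: interval [21/25, 1/1), width = 1/1 - 21/25 = 4/25
  'b': [21/25 + 4/25*0/1, 21/25 + 4/25*2/5) = [21/25, 113/125) <- contains code 109/125
  'd': [21/25 + 4/25*2/5, 21/25 + 4/25*3/5) = [113/125, 117/125)
  'c': [21/25 + 4/25*3/5, 21/25 + 4/25*1/1) = [117/125, 1/1)
  emit 'b', narrow to [21/25, 113/125)
Step 4: interval [21/25, 113/125), width = 113/125 - 21/25 = 8/125
  'b': [21/25 + 8/125*0/1, 21/25 + 8/125*2/5) = [21/25, 541/625)
  'd': [21/25 + 8/125*2/5, 21/25 + 8/125*3/5) = [541/625, 549/625) <- contains code 109/125
  'c': [21/25 + 8/125*3/5, 21/25 + 8/125*1/1) = [549/625, 113/125)
  emit 'd', narrow to [541/625, 549/625)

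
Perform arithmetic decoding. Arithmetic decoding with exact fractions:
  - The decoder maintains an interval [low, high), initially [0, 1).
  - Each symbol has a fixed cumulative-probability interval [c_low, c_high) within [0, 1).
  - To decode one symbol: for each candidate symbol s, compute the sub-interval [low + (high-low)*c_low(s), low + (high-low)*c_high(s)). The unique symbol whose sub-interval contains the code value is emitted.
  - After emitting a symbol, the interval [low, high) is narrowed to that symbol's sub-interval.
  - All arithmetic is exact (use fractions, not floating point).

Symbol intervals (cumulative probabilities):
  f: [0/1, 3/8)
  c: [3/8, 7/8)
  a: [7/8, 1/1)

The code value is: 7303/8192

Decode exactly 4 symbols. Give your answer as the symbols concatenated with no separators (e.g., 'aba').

Step 1: interval [0/1, 1/1), width = 1/1 - 0/1 = 1/1
  'f': [0/1 + 1/1*0/1, 0/1 + 1/1*3/8) = [0/1, 3/8)
  'c': [0/1 + 1/1*3/8, 0/1 + 1/1*7/8) = [3/8, 7/8)
  'a': [0/1 + 1/1*7/8, 0/1 + 1/1*1/1) = [7/8, 1/1) <- contains code 7303/8192
  emit 'a', narrow to [7/8, 1/1)
Step 2: interval [7/8, 1/1), width = 1/1 - 7/8 = 1/8
  'f': [7/8 + 1/8*0/1, 7/8 + 1/8*3/8) = [7/8, 59/64) <- contains code 7303/8192
  'c': [7/8 + 1/8*3/8, 7/8 + 1/8*7/8) = [59/64, 63/64)
  'a': [7/8 + 1/8*7/8, 7/8 + 1/8*1/1) = [63/64, 1/1)
  emit 'f', narrow to [7/8, 59/64)
Step 3: interval [7/8, 59/64), width = 59/64 - 7/8 = 3/64
  'f': [7/8 + 3/64*0/1, 7/8 + 3/64*3/8) = [7/8, 457/512) <- contains code 7303/8192
  'c': [7/8 + 3/64*3/8, 7/8 + 3/64*7/8) = [457/512, 469/512)
  'a': [7/8 + 3/64*7/8, 7/8 + 3/64*1/1) = [469/512, 59/64)
  emit 'f', narrow to [7/8, 457/512)
Step 4: interval [7/8, 457/512), width = 457/512 - 7/8 = 9/512
  'f': [7/8 + 9/512*0/1, 7/8 + 9/512*3/8) = [7/8, 3611/4096)
  'c': [7/8 + 9/512*3/8, 7/8 + 9/512*7/8) = [3611/4096, 3647/4096)
  'a': [7/8 + 9/512*7/8, 7/8 + 9/512*1/1) = [3647/4096, 457/512) <- contains code 7303/8192
  emit 'a', narrow to [3647/4096, 457/512)

Answer: affa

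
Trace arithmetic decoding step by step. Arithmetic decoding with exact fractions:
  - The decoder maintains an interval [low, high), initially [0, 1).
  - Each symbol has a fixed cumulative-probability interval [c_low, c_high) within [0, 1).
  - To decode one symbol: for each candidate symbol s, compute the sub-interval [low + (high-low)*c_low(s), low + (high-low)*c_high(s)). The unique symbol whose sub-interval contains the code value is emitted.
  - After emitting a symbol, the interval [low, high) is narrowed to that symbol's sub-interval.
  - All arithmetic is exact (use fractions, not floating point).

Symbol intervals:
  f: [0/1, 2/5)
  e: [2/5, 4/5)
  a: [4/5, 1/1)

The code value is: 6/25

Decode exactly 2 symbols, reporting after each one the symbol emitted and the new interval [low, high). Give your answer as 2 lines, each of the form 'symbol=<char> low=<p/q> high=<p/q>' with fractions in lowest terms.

Answer: symbol=f low=0/1 high=2/5
symbol=e low=4/25 high=8/25

Derivation:
Step 1: interval [0/1, 1/1), width = 1/1 - 0/1 = 1/1
  'f': [0/1 + 1/1*0/1, 0/1 + 1/1*2/5) = [0/1, 2/5) <- contains code 6/25
  'e': [0/1 + 1/1*2/5, 0/1 + 1/1*4/5) = [2/5, 4/5)
  'a': [0/1 + 1/1*4/5, 0/1 + 1/1*1/1) = [4/5, 1/1)
  emit 'f', narrow to [0/1, 2/5)
Step 2: interval [0/1, 2/5), width = 2/5 - 0/1 = 2/5
  'f': [0/1 + 2/5*0/1, 0/1 + 2/5*2/5) = [0/1, 4/25)
  'e': [0/1 + 2/5*2/5, 0/1 + 2/5*4/5) = [4/25, 8/25) <- contains code 6/25
  'a': [0/1 + 2/5*4/5, 0/1 + 2/5*1/1) = [8/25, 2/5)
  emit 'e', narrow to [4/25, 8/25)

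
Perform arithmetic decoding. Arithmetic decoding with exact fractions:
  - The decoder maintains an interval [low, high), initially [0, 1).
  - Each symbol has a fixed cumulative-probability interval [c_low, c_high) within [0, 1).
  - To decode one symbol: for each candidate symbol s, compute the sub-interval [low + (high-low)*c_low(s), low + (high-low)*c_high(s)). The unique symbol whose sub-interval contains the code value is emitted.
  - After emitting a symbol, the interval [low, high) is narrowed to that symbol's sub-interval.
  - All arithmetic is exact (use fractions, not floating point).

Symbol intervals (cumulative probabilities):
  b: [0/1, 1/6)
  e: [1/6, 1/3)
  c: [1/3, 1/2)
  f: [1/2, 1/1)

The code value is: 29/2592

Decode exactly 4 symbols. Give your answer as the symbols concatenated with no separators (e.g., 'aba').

Step 1: interval [0/1, 1/1), width = 1/1 - 0/1 = 1/1
  'b': [0/1 + 1/1*0/1, 0/1 + 1/1*1/6) = [0/1, 1/6) <- contains code 29/2592
  'e': [0/1 + 1/1*1/6, 0/1 + 1/1*1/3) = [1/6, 1/3)
  'c': [0/1 + 1/1*1/3, 0/1 + 1/1*1/2) = [1/3, 1/2)
  'f': [0/1 + 1/1*1/2, 0/1 + 1/1*1/1) = [1/2, 1/1)
  emit 'b', narrow to [0/1, 1/6)
Step 2: interval [0/1, 1/6), width = 1/6 - 0/1 = 1/6
  'b': [0/1 + 1/6*0/1, 0/1 + 1/6*1/6) = [0/1, 1/36) <- contains code 29/2592
  'e': [0/1 + 1/6*1/6, 0/1 + 1/6*1/3) = [1/36, 1/18)
  'c': [0/1 + 1/6*1/3, 0/1 + 1/6*1/2) = [1/18, 1/12)
  'f': [0/1 + 1/6*1/2, 0/1 + 1/6*1/1) = [1/12, 1/6)
  emit 'b', narrow to [0/1, 1/36)
Step 3: interval [0/1, 1/36), width = 1/36 - 0/1 = 1/36
  'b': [0/1 + 1/36*0/1, 0/1 + 1/36*1/6) = [0/1, 1/216)
  'e': [0/1 + 1/36*1/6, 0/1 + 1/36*1/3) = [1/216, 1/108)
  'c': [0/1 + 1/36*1/3, 0/1 + 1/36*1/2) = [1/108, 1/72) <- contains code 29/2592
  'f': [0/1 + 1/36*1/2, 0/1 + 1/36*1/1) = [1/72, 1/36)
  emit 'c', narrow to [1/108, 1/72)
Step 4: interval [1/108, 1/72), width = 1/72 - 1/108 = 1/216
  'b': [1/108 + 1/216*0/1, 1/108 + 1/216*1/6) = [1/108, 13/1296)
  'e': [1/108 + 1/216*1/6, 1/108 + 1/216*1/3) = [13/1296, 7/648)
  'c': [1/108 + 1/216*1/3, 1/108 + 1/216*1/2) = [7/648, 5/432) <- contains code 29/2592
  'f': [1/108 + 1/216*1/2, 1/108 + 1/216*1/1) = [5/432, 1/72)
  emit 'c', narrow to [7/648, 5/432)

Answer: bbcc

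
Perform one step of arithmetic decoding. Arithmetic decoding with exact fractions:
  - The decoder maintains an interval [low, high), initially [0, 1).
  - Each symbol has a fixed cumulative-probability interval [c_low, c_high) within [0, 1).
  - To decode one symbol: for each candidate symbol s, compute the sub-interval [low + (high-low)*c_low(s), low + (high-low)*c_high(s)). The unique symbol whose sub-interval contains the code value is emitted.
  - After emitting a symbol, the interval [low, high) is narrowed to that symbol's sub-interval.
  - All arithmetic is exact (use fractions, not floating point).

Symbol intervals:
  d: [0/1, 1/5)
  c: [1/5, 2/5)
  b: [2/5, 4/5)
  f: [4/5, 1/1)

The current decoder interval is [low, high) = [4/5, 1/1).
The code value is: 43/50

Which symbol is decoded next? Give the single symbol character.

Interval width = high − low = 1/1 − 4/5 = 1/5
Scaled code = (code − low) / width = (43/50 − 4/5) / 1/5 = 3/10
  d: [0/1, 1/5) 
  c: [1/5, 2/5) ← scaled code falls here ✓
  b: [2/5, 4/5) 
  f: [4/5, 1/1) 

Answer: c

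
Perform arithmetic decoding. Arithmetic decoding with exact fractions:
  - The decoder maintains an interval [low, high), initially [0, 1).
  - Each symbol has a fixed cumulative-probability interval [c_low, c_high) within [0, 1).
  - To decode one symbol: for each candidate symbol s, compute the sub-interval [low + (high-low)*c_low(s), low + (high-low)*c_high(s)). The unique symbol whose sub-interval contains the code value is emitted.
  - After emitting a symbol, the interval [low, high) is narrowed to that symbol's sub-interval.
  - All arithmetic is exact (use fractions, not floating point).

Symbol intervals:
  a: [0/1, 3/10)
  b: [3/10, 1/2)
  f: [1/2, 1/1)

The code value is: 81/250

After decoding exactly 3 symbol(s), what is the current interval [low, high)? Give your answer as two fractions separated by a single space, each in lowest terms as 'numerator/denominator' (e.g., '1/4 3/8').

Step 1: interval [0/1, 1/1), width = 1/1 - 0/1 = 1/1
  'a': [0/1 + 1/1*0/1, 0/1 + 1/1*3/10) = [0/1, 3/10)
  'b': [0/1 + 1/1*3/10, 0/1 + 1/1*1/2) = [3/10, 1/2) <- contains code 81/250
  'f': [0/1 + 1/1*1/2, 0/1 + 1/1*1/1) = [1/2, 1/1)
  emit 'b', narrow to [3/10, 1/2)
Step 2: interval [3/10, 1/2), width = 1/2 - 3/10 = 1/5
  'a': [3/10 + 1/5*0/1, 3/10 + 1/5*3/10) = [3/10, 9/25) <- contains code 81/250
  'b': [3/10 + 1/5*3/10, 3/10 + 1/5*1/2) = [9/25, 2/5)
  'f': [3/10 + 1/5*1/2, 3/10 + 1/5*1/1) = [2/5, 1/2)
  emit 'a', narrow to [3/10, 9/25)
Step 3: interval [3/10, 9/25), width = 9/25 - 3/10 = 3/50
  'a': [3/10 + 3/50*0/1, 3/10 + 3/50*3/10) = [3/10, 159/500)
  'b': [3/10 + 3/50*3/10, 3/10 + 3/50*1/2) = [159/500, 33/100) <- contains code 81/250
  'f': [3/10 + 3/50*1/2, 3/10 + 3/50*1/1) = [33/100, 9/25)
  emit 'b', narrow to [159/500, 33/100)

Answer: 159/500 33/100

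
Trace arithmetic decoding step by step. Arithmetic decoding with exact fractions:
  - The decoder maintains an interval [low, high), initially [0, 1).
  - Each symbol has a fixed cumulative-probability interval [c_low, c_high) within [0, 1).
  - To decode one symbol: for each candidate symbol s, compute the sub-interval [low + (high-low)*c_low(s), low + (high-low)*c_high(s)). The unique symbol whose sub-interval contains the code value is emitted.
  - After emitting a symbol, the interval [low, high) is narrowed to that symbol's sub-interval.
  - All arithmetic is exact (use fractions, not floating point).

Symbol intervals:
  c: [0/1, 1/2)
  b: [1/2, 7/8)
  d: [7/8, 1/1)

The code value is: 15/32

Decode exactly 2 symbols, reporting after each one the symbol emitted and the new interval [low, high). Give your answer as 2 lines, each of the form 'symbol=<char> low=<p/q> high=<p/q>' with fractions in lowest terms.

Step 1: interval [0/1, 1/1), width = 1/1 - 0/1 = 1/1
  'c': [0/1 + 1/1*0/1, 0/1 + 1/1*1/2) = [0/1, 1/2) <- contains code 15/32
  'b': [0/1 + 1/1*1/2, 0/1 + 1/1*7/8) = [1/2, 7/8)
  'd': [0/1 + 1/1*7/8, 0/1 + 1/1*1/1) = [7/8, 1/1)
  emit 'c', narrow to [0/1, 1/2)
Step 2: interval [0/1, 1/2), width = 1/2 - 0/1 = 1/2
  'c': [0/1 + 1/2*0/1, 0/1 + 1/2*1/2) = [0/1, 1/4)
  'b': [0/1 + 1/2*1/2, 0/1 + 1/2*7/8) = [1/4, 7/16)
  'd': [0/1 + 1/2*7/8, 0/1 + 1/2*1/1) = [7/16, 1/2) <- contains code 15/32
  emit 'd', narrow to [7/16, 1/2)

Answer: symbol=c low=0/1 high=1/2
symbol=d low=7/16 high=1/2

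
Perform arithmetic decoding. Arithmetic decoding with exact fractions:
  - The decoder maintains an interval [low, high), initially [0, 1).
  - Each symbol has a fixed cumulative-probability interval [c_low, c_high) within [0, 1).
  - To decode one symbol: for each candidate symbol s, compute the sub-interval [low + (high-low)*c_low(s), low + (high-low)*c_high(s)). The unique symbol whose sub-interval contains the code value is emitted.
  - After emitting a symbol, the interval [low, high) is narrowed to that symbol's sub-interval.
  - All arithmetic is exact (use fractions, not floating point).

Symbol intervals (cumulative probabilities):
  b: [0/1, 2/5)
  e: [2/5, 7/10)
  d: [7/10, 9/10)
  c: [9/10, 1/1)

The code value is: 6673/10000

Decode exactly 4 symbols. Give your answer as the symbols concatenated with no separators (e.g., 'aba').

Answer: edce

Derivation:
Step 1: interval [0/1, 1/1), width = 1/1 - 0/1 = 1/1
  'b': [0/1 + 1/1*0/1, 0/1 + 1/1*2/5) = [0/1, 2/5)
  'e': [0/1 + 1/1*2/5, 0/1 + 1/1*7/10) = [2/5, 7/10) <- contains code 6673/10000
  'd': [0/1 + 1/1*7/10, 0/1 + 1/1*9/10) = [7/10, 9/10)
  'c': [0/1 + 1/1*9/10, 0/1 + 1/1*1/1) = [9/10, 1/1)
  emit 'e', narrow to [2/5, 7/10)
Step 2: interval [2/5, 7/10), width = 7/10 - 2/5 = 3/10
  'b': [2/5 + 3/10*0/1, 2/5 + 3/10*2/5) = [2/5, 13/25)
  'e': [2/5 + 3/10*2/5, 2/5 + 3/10*7/10) = [13/25, 61/100)
  'd': [2/5 + 3/10*7/10, 2/5 + 3/10*9/10) = [61/100, 67/100) <- contains code 6673/10000
  'c': [2/5 + 3/10*9/10, 2/5 + 3/10*1/1) = [67/100, 7/10)
  emit 'd', narrow to [61/100, 67/100)
Step 3: interval [61/100, 67/100), width = 67/100 - 61/100 = 3/50
  'b': [61/100 + 3/50*0/1, 61/100 + 3/50*2/5) = [61/100, 317/500)
  'e': [61/100 + 3/50*2/5, 61/100 + 3/50*7/10) = [317/500, 163/250)
  'd': [61/100 + 3/50*7/10, 61/100 + 3/50*9/10) = [163/250, 83/125)
  'c': [61/100 + 3/50*9/10, 61/100 + 3/50*1/1) = [83/125, 67/100) <- contains code 6673/10000
  emit 'c', narrow to [83/125, 67/100)
Step 4: interval [83/125, 67/100), width = 67/100 - 83/125 = 3/500
  'b': [83/125 + 3/500*0/1, 83/125 + 3/500*2/5) = [83/125, 833/1250)
  'e': [83/125 + 3/500*2/5, 83/125 + 3/500*7/10) = [833/1250, 3341/5000) <- contains code 6673/10000
  'd': [83/125 + 3/500*7/10, 83/125 + 3/500*9/10) = [3341/5000, 3347/5000)
  'c': [83/125 + 3/500*9/10, 83/125 + 3/500*1/1) = [3347/5000, 67/100)
  emit 'e', narrow to [833/1250, 3341/5000)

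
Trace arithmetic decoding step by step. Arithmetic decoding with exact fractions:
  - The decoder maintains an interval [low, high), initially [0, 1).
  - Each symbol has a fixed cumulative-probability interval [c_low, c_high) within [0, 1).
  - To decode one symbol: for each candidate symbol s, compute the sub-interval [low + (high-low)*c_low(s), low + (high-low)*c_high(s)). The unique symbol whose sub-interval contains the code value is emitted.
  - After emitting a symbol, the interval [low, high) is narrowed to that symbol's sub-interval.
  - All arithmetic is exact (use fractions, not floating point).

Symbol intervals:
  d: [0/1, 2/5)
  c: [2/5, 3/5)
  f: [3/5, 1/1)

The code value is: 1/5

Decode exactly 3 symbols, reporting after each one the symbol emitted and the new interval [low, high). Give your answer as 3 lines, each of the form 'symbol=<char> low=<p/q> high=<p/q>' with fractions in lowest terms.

Answer: symbol=d low=0/1 high=2/5
symbol=c low=4/25 high=6/25
symbol=c low=24/125 high=26/125

Derivation:
Step 1: interval [0/1, 1/1), width = 1/1 - 0/1 = 1/1
  'd': [0/1 + 1/1*0/1, 0/1 + 1/1*2/5) = [0/1, 2/5) <- contains code 1/5
  'c': [0/1 + 1/1*2/5, 0/1 + 1/1*3/5) = [2/5, 3/5)
  'f': [0/1 + 1/1*3/5, 0/1 + 1/1*1/1) = [3/5, 1/1)
  emit 'd', narrow to [0/1, 2/5)
Step 2: interval [0/1, 2/5), width = 2/5 - 0/1 = 2/5
  'd': [0/1 + 2/5*0/1, 0/1 + 2/5*2/5) = [0/1, 4/25)
  'c': [0/1 + 2/5*2/5, 0/1 + 2/5*3/5) = [4/25, 6/25) <- contains code 1/5
  'f': [0/1 + 2/5*3/5, 0/1 + 2/5*1/1) = [6/25, 2/5)
  emit 'c', narrow to [4/25, 6/25)
Step 3: interval [4/25, 6/25), width = 6/25 - 4/25 = 2/25
  'd': [4/25 + 2/25*0/1, 4/25 + 2/25*2/5) = [4/25, 24/125)
  'c': [4/25 + 2/25*2/5, 4/25 + 2/25*3/5) = [24/125, 26/125) <- contains code 1/5
  'f': [4/25 + 2/25*3/5, 4/25 + 2/25*1/1) = [26/125, 6/25)
  emit 'c', narrow to [24/125, 26/125)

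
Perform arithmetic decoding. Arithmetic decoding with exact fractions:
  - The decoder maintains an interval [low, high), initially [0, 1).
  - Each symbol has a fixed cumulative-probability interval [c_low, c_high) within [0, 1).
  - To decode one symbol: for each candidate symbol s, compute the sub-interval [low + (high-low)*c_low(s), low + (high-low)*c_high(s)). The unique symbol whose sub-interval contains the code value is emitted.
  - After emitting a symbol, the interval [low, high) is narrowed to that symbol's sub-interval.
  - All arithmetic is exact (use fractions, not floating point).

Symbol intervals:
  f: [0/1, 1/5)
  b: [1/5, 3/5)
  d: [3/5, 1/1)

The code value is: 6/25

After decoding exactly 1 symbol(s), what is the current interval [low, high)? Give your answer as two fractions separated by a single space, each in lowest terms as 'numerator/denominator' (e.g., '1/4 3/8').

Answer: 1/5 3/5

Derivation:
Step 1: interval [0/1, 1/1), width = 1/1 - 0/1 = 1/1
  'f': [0/1 + 1/1*0/1, 0/1 + 1/1*1/5) = [0/1, 1/5)
  'b': [0/1 + 1/1*1/5, 0/1 + 1/1*3/5) = [1/5, 3/5) <- contains code 6/25
  'd': [0/1 + 1/1*3/5, 0/1 + 1/1*1/1) = [3/5, 1/1)
  emit 'b', narrow to [1/5, 3/5)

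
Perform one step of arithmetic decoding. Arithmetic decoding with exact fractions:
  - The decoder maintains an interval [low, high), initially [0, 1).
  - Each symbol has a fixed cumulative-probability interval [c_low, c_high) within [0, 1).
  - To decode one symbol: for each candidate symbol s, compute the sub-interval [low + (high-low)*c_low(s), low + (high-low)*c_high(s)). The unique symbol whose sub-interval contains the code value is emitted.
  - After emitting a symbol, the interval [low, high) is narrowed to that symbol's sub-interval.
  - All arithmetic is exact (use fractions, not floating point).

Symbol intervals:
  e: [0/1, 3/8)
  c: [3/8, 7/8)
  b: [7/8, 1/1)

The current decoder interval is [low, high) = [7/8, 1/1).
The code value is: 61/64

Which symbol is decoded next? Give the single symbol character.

Interval width = high − low = 1/1 − 7/8 = 1/8
Scaled code = (code − low) / width = (61/64 − 7/8) / 1/8 = 5/8
  e: [0/1, 3/8) 
  c: [3/8, 7/8) ← scaled code falls here ✓
  b: [7/8, 1/1) 

Answer: c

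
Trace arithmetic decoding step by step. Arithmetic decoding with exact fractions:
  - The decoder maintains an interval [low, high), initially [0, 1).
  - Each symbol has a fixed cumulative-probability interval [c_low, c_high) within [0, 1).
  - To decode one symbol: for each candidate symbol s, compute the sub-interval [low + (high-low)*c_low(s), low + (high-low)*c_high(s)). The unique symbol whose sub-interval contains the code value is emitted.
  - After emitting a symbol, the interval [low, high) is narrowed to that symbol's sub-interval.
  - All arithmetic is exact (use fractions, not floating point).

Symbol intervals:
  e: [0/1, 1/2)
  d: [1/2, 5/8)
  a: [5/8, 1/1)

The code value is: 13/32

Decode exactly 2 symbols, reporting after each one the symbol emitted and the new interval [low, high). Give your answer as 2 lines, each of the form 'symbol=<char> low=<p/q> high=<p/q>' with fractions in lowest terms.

Step 1: interval [0/1, 1/1), width = 1/1 - 0/1 = 1/1
  'e': [0/1 + 1/1*0/1, 0/1 + 1/1*1/2) = [0/1, 1/2) <- contains code 13/32
  'd': [0/1 + 1/1*1/2, 0/1 + 1/1*5/8) = [1/2, 5/8)
  'a': [0/1 + 1/1*5/8, 0/1 + 1/1*1/1) = [5/8, 1/1)
  emit 'e', narrow to [0/1, 1/2)
Step 2: interval [0/1, 1/2), width = 1/2 - 0/1 = 1/2
  'e': [0/1 + 1/2*0/1, 0/1 + 1/2*1/2) = [0/1, 1/4)
  'd': [0/1 + 1/2*1/2, 0/1 + 1/2*5/8) = [1/4, 5/16)
  'a': [0/1 + 1/2*5/8, 0/1 + 1/2*1/1) = [5/16, 1/2) <- contains code 13/32
  emit 'a', narrow to [5/16, 1/2)

Answer: symbol=e low=0/1 high=1/2
symbol=a low=5/16 high=1/2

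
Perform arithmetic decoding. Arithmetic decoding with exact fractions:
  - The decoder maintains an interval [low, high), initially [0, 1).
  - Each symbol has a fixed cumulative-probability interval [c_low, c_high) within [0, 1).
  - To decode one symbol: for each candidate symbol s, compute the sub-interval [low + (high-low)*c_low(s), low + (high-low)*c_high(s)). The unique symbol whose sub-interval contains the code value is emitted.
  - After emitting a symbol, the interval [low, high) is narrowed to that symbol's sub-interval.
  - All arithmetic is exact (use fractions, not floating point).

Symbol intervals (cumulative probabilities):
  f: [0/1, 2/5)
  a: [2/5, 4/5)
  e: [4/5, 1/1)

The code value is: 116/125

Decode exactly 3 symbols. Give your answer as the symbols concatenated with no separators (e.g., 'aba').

Answer: eaa

Derivation:
Step 1: interval [0/1, 1/1), width = 1/1 - 0/1 = 1/1
  'f': [0/1 + 1/1*0/1, 0/1 + 1/1*2/5) = [0/1, 2/5)
  'a': [0/1 + 1/1*2/5, 0/1 + 1/1*4/5) = [2/5, 4/5)
  'e': [0/1 + 1/1*4/5, 0/1 + 1/1*1/1) = [4/5, 1/1) <- contains code 116/125
  emit 'e', narrow to [4/5, 1/1)
Step 2: interval [4/5, 1/1), width = 1/1 - 4/5 = 1/5
  'f': [4/5 + 1/5*0/1, 4/5 + 1/5*2/5) = [4/5, 22/25)
  'a': [4/5 + 1/5*2/5, 4/5 + 1/5*4/5) = [22/25, 24/25) <- contains code 116/125
  'e': [4/5 + 1/5*4/5, 4/5 + 1/5*1/1) = [24/25, 1/1)
  emit 'a', narrow to [22/25, 24/25)
Step 3: interval [22/25, 24/25), width = 24/25 - 22/25 = 2/25
  'f': [22/25 + 2/25*0/1, 22/25 + 2/25*2/5) = [22/25, 114/125)
  'a': [22/25 + 2/25*2/5, 22/25 + 2/25*4/5) = [114/125, 118/125) <- contains code 116/125
  'e': [22/25 + 2/25*4/5, 22/25 + 2/25*1/1) = [118/125, 24/25)
  emit 'a', narrow to [114/125, 118/125)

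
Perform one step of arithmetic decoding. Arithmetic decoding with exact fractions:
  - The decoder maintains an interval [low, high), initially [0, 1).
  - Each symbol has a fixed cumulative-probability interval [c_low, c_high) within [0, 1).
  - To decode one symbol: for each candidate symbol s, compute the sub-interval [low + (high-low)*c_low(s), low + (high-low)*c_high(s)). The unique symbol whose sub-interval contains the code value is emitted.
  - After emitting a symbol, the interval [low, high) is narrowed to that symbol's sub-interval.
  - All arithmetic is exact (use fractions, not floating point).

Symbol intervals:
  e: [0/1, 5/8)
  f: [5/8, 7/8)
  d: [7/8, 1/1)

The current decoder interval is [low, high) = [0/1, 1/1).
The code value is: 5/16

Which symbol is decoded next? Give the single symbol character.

Interval width = high − low = 1/1 − 0/1 = 1/1
Scaled code = (code − low) / width = (5/16 − 0/1) / 1/1 = 5/16
  e: [0/1, 5/8) ← scaled code falls here ✓
  f: [5/8, 7/8) 
  d: [7/8, 1/1) 

Answer: e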